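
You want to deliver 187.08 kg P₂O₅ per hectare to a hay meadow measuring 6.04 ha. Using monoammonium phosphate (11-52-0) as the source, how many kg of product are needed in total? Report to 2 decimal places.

Product per hectare = 187.08 / 52% = 359.769 kg.
Total product = 359.769 × 6.04 = 2173.006 kg.

2173.01 kg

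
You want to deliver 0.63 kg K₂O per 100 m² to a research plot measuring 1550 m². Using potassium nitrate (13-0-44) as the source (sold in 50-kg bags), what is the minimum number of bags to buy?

Product per 100 m² = 0.63 / 44% = 1.43182 kg.
Total product = 1.43182 × 1550 / 100 = 22.1932 kg.
Bags = ⌈22.1932 / 50⌉ = 1.

1 bags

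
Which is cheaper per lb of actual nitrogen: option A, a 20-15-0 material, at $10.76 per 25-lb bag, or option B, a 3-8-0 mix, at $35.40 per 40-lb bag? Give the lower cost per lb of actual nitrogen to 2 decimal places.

option A: N per bag = 25 × 20% = 5 lb; cost = 10.76 / 5 = $2.1520/lb N.
option B: N per bag = 40 × 3% = 1.2 lb; cost = 35.40 / 1.2 = $29.5000/lb N.
option A is cheaper.

$2.15 per lb N (option A)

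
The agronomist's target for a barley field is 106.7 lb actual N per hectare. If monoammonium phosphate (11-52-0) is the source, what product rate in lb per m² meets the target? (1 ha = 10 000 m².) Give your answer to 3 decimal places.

0.097 lb of product per sq m

Product per hectare = 106.7 / 11% = 970 lb.
Convert to per m²: 970 × 0.0001 = 0.097 lb.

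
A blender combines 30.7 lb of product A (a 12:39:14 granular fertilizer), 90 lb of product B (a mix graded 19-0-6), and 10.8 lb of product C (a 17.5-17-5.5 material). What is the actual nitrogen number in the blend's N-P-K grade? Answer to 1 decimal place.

Total mass = 30.7 + 90 + 10.8 = 131.5 lb.
N mass = 12%×30.7 + 19%×90 + 17.5%×10.8 = 22.674 lb.
% N = 22.674 / 131.5 = 17.2426%.

17.2% N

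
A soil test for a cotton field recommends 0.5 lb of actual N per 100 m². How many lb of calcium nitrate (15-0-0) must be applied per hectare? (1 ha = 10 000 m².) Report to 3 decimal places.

333.333 lb of product per hectare

Product per 100 m² = 0.5 / 15% = 3.33333 lb.
Convert to per hectare: 3.33333 × 100 = 333.3333 lb.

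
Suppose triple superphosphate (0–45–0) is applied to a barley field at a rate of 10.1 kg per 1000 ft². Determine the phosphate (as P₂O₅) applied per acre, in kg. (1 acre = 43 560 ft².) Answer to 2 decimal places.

197.98 kg P₂O₅ per acre

P₂O₅ per 1000 ft² = 10.1 × 45% = 4.545 kg.
Convert to per acre: 4.545 × 43.56 = 197.9802 kg.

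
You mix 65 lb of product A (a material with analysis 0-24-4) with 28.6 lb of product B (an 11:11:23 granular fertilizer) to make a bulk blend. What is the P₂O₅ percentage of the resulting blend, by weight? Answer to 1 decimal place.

Total mass = 65 + 28.6 = 93.6 lb.
P₂O₅ mass = 24%×65 + 11%×28.6 = 18.746 lb.
% P₂O₅ = 18.746 / 93.6 = 20.0278%.

20.0% P₂O₅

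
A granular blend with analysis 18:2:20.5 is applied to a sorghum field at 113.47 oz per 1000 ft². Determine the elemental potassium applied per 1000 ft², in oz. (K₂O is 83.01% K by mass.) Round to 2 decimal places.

19.31 oz K per thousand sq ft

K₂O per 1000 ft² = 113.47 × 20.5% = 23.2613 oz.
Elemental K = 23.2613 × 0.8301 = 19.3092 oz per 1000 ft².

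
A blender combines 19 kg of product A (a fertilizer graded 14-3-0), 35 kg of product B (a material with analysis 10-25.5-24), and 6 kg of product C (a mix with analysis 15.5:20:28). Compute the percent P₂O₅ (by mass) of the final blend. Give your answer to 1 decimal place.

17.8% P₂O₅

Total mass = 19 + 35 + 6 = 60 kg.
P₂O₅ mass = 3%×19 + 25.5%×35 + 20%×6 = 10.695 kg.
% P₂O₅ = 10.695 / 60 = 17.825%.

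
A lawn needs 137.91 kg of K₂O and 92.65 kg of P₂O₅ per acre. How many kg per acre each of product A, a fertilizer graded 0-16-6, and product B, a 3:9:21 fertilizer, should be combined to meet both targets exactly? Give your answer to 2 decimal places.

249.81 kg product A, 585.34 kg product B

Per-acre balance (a = product A, b = product B):
K₂O: 0.06·a + 0.21·b = 137.91
P₂O₅: 0.16·a + 0.09·b = 92.65
Solving simultaneously: a = 249.809, b = 585.3404.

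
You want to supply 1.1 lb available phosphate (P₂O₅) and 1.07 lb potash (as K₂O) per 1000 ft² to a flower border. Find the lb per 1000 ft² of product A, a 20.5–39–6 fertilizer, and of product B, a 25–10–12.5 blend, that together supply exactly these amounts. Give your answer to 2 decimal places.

With a, b = lb per 1000 ft² of product A and product B:
P₂O₅: 0.39·a + 0.1·b = 1.1
K₂O: 0.06·a + 0.125·b = 1.07
From row1: a = (1.1 − 0.1·b) / 0.39.
Into row2: 0.06·(1.1 − 0.1·b)/0.39 + 0.125·b = 1.07 → b = 8.21754, a = 0.71345.

0.71 lb product A, 8.22 lb product B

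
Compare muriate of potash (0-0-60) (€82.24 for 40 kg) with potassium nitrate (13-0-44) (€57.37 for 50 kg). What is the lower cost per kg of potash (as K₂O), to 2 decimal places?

€2.61 per kg K₂O (potassium nitrate)

muriate of potash: K₂O per bag = 40 × 60% = 24 kg; cost = 82.24 / 24 = €3.4267/kg K₂O.
potassium nitrate: K₂O per bag = 50 × 44% = 22 kg; cost = 57.37 / 22 = €2.6077/kg K₂O.
potassium nitrate is cheaper.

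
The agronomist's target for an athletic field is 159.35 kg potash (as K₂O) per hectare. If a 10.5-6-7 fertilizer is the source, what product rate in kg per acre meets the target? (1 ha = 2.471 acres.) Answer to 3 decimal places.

Product per hectare = 159.35 / 7% = 2276.43 kg.
Convert to per acre: 2276.43 × 0.404694 = 921.25802 kg.

921.258 kg of product per acre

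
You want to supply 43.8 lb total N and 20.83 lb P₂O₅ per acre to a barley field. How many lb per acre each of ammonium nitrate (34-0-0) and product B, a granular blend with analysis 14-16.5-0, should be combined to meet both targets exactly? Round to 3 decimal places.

76.841 lb ammonium nitrate, 126.242 lb product B

Let a = lb of ammonium nitrate, b = lb of product B (per acre).
N: 0.34·a + 0.14·b = 43.8
P₂O₅: 0·a + 0.165·b = 20.83
Solving simultaneously: a = 76.8414, b = 126.2424.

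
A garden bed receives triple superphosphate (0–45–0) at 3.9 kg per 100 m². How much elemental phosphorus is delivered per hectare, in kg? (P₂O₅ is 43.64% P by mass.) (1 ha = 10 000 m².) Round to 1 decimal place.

P₂O₅ per 100 m² = 3.9 × 45% = 1.755 kg.
Elemental P = 1.755 × 0.4364 = 0.765882 kg per 100 m².
Convert to per hectare: 0.765882 × 100 = 76.5882 kg.

76.6 kg P per hectare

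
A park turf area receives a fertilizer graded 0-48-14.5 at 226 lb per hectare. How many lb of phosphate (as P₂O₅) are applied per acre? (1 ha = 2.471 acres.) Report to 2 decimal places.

43.90 lb P₂O₅ per acre

P₂O₅ per hectare = 226 × 48% = 108.48 lb.
Convert to per acre: 108.48 × 0.404694 = 43.9013 lb.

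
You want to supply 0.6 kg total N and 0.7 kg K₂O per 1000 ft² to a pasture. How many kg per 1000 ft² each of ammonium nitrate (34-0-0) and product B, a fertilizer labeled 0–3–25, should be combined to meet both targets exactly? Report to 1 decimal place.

Let a = kg of ammonium nitrate, b = kg of product B (per 1000 ft²).
N: 0.34·a + 0·b = 0.6
K₂O: 0·a + 0.25·b = 0.7
Solving simultaneously: a = 1.76471, b = 2.8.

1.8 kg ammonium nitrate, 2.8 kg product B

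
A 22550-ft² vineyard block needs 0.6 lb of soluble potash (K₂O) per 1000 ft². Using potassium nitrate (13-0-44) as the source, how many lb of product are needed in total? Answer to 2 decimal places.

Product per 1000 ft² = 0.6 / 44% = 1.36364 lb.
Total product = 1.36364 × 22550 / 1000 = 30.75 lb.

30.75 lb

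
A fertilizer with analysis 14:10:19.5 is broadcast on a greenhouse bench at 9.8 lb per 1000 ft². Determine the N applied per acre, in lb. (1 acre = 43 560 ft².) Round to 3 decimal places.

59.764 lb N per acre

nitrogen per 1000 ft² = 9.8 × 14% = 1.372 lb.
Convert to per acre: 1.372 × 43.56 = 59.7643 lb.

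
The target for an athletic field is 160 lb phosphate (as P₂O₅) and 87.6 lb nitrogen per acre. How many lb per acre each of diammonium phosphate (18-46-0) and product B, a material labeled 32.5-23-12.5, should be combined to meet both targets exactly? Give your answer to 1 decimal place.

With a, b = lb per acre of diammonium phosphate and product B:
P₂O₅: 0.46·a + 0.23·b = 160
N: 0.18·a + 0.325·b = 87.6
From row1: a = (160 − 0.23·b) / 0.46.
Into row2: 0.18·(160 − 0.23·b)/0.46 + 0.325·b = 87.6 → b = 106.346, a = 294.653.

294.7 lb diammonium phosphate, 106.3 lb product B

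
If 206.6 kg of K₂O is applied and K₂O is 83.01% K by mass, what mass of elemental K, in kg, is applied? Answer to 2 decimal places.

171.50 kg K

K = 206.6 × 0.8301 = 171.499 kg.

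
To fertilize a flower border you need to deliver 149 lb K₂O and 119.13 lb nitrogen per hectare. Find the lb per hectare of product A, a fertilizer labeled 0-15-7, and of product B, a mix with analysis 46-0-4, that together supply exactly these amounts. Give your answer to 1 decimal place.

1980.6 lb product A, 259.0 lb product B

With a, b = lb per hectare of product A and product B:
K₂O: 0.07·a + 0.04·b = 149
N: 0·a + 0.46·b = 119.13
Solving simultaneously: a = 1980.58, b = 258.978.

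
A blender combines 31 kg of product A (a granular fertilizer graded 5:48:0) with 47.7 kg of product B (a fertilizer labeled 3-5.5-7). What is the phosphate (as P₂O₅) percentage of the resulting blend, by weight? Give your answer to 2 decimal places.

22.24% P₂O₅

Total mass = 31 + 47.7 = 78.7 kg.
P₂O₅ mass = 48%×31 + 5.5%×47.7 = 17.5035 kg.
% P₂O₅ = 17.5035 / 78.7 = 22.2408%.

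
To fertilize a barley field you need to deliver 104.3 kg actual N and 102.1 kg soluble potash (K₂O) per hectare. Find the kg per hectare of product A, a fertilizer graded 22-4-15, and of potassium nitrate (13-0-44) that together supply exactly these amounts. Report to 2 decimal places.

Let a = kg of product A, b = kg of potassium nitrate (per hectare).
N: 0.22·a + 0.13·b = 104.3
K₂O: 0.15·a + 0.44·b = 102.1
Eliminate a: (row1) − 0.22/0.15·(row2) → -0.515333·b = -45.4467, so b = 88.1889.
Back-substitute: a = (104.3 − 0.13·88.1889) / 0.22 = 421.979.

421.98 kg product A, 88.19 kg potassium nitrate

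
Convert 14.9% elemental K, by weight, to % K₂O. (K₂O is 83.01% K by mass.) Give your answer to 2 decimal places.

%K₂O = 14.9 / 0.8301 = 17.9496%.

17.95% K₂O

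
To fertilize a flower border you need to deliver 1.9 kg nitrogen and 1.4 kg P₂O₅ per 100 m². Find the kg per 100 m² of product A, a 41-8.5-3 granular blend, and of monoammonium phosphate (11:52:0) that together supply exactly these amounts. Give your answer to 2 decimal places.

Let a = kg of product A, b = kg of monoammonium phosphate (per 100 m²).
N: 0.41·a + 0.11·b = 1.9
P₂O₅: 0.085·a + 0.52·b = 1.4
Eliminate b: (row1) − 0.11/0.52·(row2) → 0.392019·a = 1.60385, so a = 4.09124.
Then b = (1.4 − 0.085·4.09124) / 0.52 = 2.02355.

4.09 kg product A, 2.02 kg monoammonium phosphate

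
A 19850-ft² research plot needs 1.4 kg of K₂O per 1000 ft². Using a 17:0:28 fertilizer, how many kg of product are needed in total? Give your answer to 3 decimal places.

Product per 1000 ft² = 1.4 / 28% = 5 kg.
Total product = 5 × 19850 / 1000 = 99.25 kg.

99.250 kg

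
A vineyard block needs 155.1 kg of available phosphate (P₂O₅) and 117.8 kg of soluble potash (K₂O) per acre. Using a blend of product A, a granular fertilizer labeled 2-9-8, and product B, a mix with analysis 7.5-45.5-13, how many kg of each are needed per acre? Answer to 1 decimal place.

1353.7 kg product A, 73.1 kg product B

Let a = kg of product A, b = kg of product B (per acre).
P₂O₅: 0.09·a + 0.455·b = 155.1
K₂O: 0.08·a + 0.13·b = 117.8
Eliminate a: (row1) − 0.09/0.08·(row2) → 0.30875·b = 22.575, so b = 73.1174.
Back-substitute: a = (155.1 − 0.455·73.1174) / 0.09 = 1353.68.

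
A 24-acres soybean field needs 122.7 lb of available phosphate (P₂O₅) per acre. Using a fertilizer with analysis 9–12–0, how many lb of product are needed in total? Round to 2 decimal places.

24540.00 lb

Product per acre = 122.7 / 12% = 1022.5 lb.
Total product = 1022.5 × 24 = 24540 lb.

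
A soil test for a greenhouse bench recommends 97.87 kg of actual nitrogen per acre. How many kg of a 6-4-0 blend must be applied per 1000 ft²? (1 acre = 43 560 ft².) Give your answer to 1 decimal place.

Product per acre = 97.87 / 6% = 1631.17 kg.
Convert to per 1000 ft²: 1631.17 × 0.0229568 = 37.4464 kg.

37.4 kg of product per thousand sq ft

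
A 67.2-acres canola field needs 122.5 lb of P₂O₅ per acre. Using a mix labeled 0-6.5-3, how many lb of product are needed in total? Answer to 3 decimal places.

126646.154 lb

Product per acre = 122.5 / 6.5% = 1884.62 lb.
Total product = 1884.62 × 67.2 = 126646.1538 lb.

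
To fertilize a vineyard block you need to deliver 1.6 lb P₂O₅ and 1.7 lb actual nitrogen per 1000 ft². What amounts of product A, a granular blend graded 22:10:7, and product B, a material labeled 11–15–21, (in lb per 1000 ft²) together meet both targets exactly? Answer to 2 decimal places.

Per-1000 ft² balance (a = product A, b = product B):
P₂O₅: 0.1·a + 0.15·b = 1.6
N: 0.22·a + 0.11·b = 1.7
From row1: a = (1.6 − 0.15·b) / 0.1.
Into row2: 0.22·(1.6 − 0.15·b)/0.1 + 0.11·b = 1.7 → b = 8.27273, a = 3.59091.

3.59 lb product A, 8.27 lb product B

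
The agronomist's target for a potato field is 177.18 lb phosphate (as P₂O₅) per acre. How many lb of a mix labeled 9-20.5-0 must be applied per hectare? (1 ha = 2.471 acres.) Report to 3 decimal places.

2135.667 lb of product per hectare

Product per acre = 177.18 / 20.5% = 864.293 lb.
Convert to per hectare: 864.293 × 2.471 = 2135.6672 lb.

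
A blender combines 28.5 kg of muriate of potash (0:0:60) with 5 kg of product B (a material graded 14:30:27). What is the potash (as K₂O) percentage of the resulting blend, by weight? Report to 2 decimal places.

55.07% K₂O

Total mass = 28.5 + 5 = 33.5 kg.
K₂O mass = 60%×28.5 + 27%×5 = 18.45 kg.
% K₂O = 18.45 / 33.5 = 55.0746%.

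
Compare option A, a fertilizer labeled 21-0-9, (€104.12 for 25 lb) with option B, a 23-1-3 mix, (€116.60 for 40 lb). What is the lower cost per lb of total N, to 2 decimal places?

option A: N per bag = 25 × 21% = 5.25 lb; cost = 104.12 / 5.25 = €19.8324/lb N.
option B: N per bag = 40 × 23% = 9.2 lb; cost = 116.60 / 9.2 = €12.6739/lb N.
option B is cheaper.

€12.67 per lb N (option B)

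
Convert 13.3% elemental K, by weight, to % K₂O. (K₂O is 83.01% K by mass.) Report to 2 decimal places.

%K₂O = 13.3 / 0.8301 = 16.0222%.

16.02% K₂O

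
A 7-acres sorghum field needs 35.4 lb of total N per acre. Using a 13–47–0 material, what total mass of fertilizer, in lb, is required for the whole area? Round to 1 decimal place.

1906.2 lb

Product per acre = 35.4 / 13% = 272.308 lb.
Total product = 272.308 × 7 = 1906.15 lb.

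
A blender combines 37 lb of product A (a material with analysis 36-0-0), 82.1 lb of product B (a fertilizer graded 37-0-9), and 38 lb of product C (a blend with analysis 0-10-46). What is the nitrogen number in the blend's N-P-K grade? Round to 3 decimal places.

27.815% N

Total mass = 37 + 82.1 + 38 = 157.1 lb.
N mass = 36%×37 + 37%×82.1 + 0%×38 = 43.697 lb.
% N = 43.697 / 157.1 = 27.8148%.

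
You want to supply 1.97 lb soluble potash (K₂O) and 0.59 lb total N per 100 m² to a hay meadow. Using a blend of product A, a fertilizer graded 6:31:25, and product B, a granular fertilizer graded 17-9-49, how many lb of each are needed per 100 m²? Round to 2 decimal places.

Per-100 m² balance (a = product A, b = product B):
K₂O: 0.25·a + 0.49·b = 1.97
N: 0.06·a + 0.17·b = 0.59
Eliminate b: (row1) − 0.49/0.17·(row2) → 0.0770588·a = 0.269412, so a = 3.49618.
Then b = (0.59 − 0.06·3.49618) / 0.17 = 2.23664.

3.50 lb product A, 2.24 lb product B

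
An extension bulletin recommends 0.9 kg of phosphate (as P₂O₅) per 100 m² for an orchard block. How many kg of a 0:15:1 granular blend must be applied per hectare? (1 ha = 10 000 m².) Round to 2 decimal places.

600.00 kg of product per hectare

Product per 100 m² = 0.9 / 15% = 6 kg.
Convert to per hectare: 6 × 100 = 600 kg.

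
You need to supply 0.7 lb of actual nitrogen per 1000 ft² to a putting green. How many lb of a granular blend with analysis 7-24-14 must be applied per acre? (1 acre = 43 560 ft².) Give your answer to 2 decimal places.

Product per 1000 ft² = 0.7 / 7% = 10 lb.
Convert to per acre: 10 × 43.56 = 435.6 lb.

435.60 lb of product per acre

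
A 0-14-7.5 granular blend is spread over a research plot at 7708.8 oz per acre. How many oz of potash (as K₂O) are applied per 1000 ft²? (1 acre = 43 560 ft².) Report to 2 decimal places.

K₂O per acre = 7708.8 × 7.5% = 578.16 oz.
Convert to per 1000 ft²: 578.16 × 0.0229568 = 13.2727 oz.

13.27 oz K₂O per thousand sq ft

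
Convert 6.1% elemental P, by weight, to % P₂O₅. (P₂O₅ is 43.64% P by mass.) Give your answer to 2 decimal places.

13.98% P₂O₅

%P₂O₅ = 6.1 / 0.4364 = 13.978%.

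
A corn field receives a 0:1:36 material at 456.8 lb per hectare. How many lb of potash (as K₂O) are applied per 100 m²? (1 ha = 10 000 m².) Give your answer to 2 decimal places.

K₂O per hectare = 456.8 × 36% = 164.448 lb.
Convert to per 100 m²: 164.448 × 0.01 = 1.64448 lb.

1.64 lb K₂O per hundred sq m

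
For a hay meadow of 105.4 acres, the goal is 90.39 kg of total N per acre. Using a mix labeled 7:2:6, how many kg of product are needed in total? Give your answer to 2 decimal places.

Product per acre = 90.39 / 7% = 1291.29 kg.
Total product = 1291.29 × 105.4 = 136101.514 kg.

136101.51 kg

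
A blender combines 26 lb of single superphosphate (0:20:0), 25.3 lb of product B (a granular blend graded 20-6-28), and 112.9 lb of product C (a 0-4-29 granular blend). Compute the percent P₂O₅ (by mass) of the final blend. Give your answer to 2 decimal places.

6.84% P₂O₅

Total mass = 26 + 25.3 + 112.9 = 164.2 lb.
P₂O₅ mass = 20%×26 + 6%×25.3 + 4%×112.9 = 11.234 lb.
% P₂O₅ = 11.234 / 164.2 = 6.84166%.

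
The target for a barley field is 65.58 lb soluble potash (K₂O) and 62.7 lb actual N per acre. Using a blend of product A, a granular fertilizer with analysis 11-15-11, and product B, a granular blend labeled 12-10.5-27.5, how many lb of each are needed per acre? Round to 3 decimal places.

549.730 lb product A, 18.581 lb product B

With a, b = lb per acre of product A and product B:
K₂O: 0.11·a + 0.275·b = 65.58
N: 0.11·a + 0.12·b = 62.7
Solving simultaneously: a = 549.7302, b = 18.5806.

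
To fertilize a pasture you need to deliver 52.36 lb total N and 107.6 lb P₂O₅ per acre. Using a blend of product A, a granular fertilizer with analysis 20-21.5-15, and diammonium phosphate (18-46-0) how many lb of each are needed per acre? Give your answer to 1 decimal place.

88.5 lb product A, 192.5 lb diammonium phosphate

With a, b = lb per acre of product A and diammonium phosphate:
N: 0.2·a + 0.18·b = 52.36
P₂O₅: 0.215·a + 0.46·b = 107.6
Eliminate b: (row1) − 0.18/0.46·(row2) → 0.11587·a = 10.2557, so a = 88.5103.
Then b = (107.6 − 0.215·88.5103) / 0.46 = 192.544.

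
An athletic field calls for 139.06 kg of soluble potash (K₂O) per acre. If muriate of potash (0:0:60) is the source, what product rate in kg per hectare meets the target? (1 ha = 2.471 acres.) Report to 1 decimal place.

Product per acre = 139.06 / 60% = 231.767 kg.
Convert to per hectare: 231.767 × 2.471 = 572.695 kg.

572.7 kg of product per hectare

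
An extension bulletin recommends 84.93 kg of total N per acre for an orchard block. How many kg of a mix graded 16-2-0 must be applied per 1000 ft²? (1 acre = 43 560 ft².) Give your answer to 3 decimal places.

Product per acre = 84.93 / 16% = 530.812 kg.
Convert to per 1000 ft²: 530.812 × 0.0229568 = 12.1858 kg.

12.186 kg of product per thousand sq ft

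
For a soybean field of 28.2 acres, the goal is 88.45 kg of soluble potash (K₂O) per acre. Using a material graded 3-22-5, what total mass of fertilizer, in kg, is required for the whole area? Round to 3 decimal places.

Product per acre = 88.45 / 5% = 1769 kg.
Total product = 1769 × 28.2 = 49885.8 kg.

49885.800 kg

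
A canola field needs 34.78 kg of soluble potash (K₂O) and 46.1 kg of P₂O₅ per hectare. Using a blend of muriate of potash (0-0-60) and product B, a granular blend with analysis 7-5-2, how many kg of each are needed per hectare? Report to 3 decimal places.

Per-hectare balance (a = muriate of potash, b = product B):
K₂O: 0.6·a + 0.02·b = 34.78
P₂O₅: 0·a + 0.05·b = 46.1
Solving simultaneously: a = 27.2333, b = 922.

27.233 kg muriate of potash, 922.000 kg product B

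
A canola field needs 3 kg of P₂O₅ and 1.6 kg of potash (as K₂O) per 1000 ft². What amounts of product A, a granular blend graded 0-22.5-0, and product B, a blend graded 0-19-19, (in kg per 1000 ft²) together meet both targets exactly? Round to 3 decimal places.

6.222 kg product A, 8.421 kg product B

With a, b = kg per 1000 ft² of product A and product B:
P₂O₅: 0.225·a + 0.19·b = 3
K₂O: 0·a + 0.19·b = 1.6
Solving simultaneously: a = 6.22222, b = 8.42105.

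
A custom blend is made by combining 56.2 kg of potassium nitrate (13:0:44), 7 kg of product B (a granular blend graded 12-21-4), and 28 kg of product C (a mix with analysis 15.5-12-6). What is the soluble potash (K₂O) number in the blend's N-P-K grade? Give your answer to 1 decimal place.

Total mass = 56.2 + 7 + 28 = 91.2 kg.
K₂O mass = 44%×56.2 + 4%×7 + 6%×28 = 26.688 kg.
% K₂O = 26.688 / 91.2 = 29.2632%.

29.3% K₂O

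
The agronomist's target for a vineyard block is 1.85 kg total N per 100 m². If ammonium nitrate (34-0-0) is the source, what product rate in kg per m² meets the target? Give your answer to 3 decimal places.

Product per 100 m² = 1.85 / 34% = 5.44118 kg.
Convert to per m²: 5.44118 × 0.01 = 0.0544118 kg.

0.054 kg of product per sq m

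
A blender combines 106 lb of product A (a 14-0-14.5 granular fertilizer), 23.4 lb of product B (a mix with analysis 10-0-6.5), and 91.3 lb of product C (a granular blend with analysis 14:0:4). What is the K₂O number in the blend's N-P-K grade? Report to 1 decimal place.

9.3% K₂O

Total mass = 106 + 23.4 + 91.3 = 220.7 lb.
K₂O mass = 14.5%×106 + 6.5%×23.4 + 4%×91.3 = 20.543 lb.
% K₂O = 20.543 / 220.7 = 9.30811%.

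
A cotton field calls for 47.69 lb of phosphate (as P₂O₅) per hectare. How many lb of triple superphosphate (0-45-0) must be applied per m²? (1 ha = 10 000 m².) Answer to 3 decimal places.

Product per hectare = 47.69 / 45% = 105.978 lb.
Convert to per m²: 105.978 × 0.0001 = 0.0105978 lb.

0.011 lb of product per sq m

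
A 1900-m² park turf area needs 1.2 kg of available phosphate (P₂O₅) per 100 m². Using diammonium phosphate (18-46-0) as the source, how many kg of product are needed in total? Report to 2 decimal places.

Product per 100 m² = 1.2 / 46% = 2.6087 kg.
Total product = 2.6087 × 1900 / 100 = 49.5652 kg.

49.57 kg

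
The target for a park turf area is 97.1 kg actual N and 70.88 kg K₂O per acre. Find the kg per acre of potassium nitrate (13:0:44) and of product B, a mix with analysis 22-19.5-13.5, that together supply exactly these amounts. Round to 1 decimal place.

31.4 kg potassium nitrate, 422.8 kg product B

Per-acre balance (a = potassium nitrate, b = product B):
N: 0.13·a + 0.22·b = 97.1
K₂O: 0.44·a + 0.135·b = 70.88
Solving simultaneously: a = 31.3577, b = 422.834.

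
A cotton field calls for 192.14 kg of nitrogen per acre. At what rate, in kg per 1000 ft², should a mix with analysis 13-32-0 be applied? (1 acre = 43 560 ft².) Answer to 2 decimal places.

Product per acre = 192.14 / 13% = 1478 kg.
Convert to per 1000 ft²: 1478 × 0.0229568 = 33.9302 kg.

33.93 kg of product per thousand sq ft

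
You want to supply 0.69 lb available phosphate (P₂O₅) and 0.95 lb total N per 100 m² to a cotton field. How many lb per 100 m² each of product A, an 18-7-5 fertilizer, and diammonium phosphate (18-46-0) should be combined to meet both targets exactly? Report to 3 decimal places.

4.456 lb product A, 0.822 lb diammonium phosphate

With a, b = lb per 100 m² of product A and diammonium phosphate:
P₂O₅: 0.07·a + 0.46·b = 0.69
N: 0.18·a + 0.18·b = 0.95
Eliminate a: (row1) − 0.07/0.18·(row2) → 0.39·b = 0.320556, so b = 0.821937.
Back-substitute: a = (0.69 − 0.46·0.821937) / 0.07 = 4.45584.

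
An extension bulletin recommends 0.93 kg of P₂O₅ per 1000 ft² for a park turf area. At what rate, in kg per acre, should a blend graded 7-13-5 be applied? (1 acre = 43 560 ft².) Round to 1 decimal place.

Product per 1000 ft² = 0.93 / 13% = 7.15385 kg.
Convert to per acre: 7.15385 × 43.56 = 311.622 kg.

311.6 kg of product per acre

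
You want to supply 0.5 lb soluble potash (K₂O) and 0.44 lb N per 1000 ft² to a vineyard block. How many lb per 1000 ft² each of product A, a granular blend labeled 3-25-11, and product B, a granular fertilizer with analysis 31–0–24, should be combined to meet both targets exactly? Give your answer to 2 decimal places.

1.84 lb product A, 1.24 lb product B

With a, b = lb per 1000 ft² of product A and product B:
K₂O: 0.11·a + 0.24·b = 0.5
N: 0.03·a + 0.31·b = 0.44
From row1: a = (0.5 − 0.24·b) / 0.11.
Into row2: 0.03·(0.5 − 0.24·b)/0.11 + 0.31·b = 0.44 → b = 1.24164, a = 1.83643.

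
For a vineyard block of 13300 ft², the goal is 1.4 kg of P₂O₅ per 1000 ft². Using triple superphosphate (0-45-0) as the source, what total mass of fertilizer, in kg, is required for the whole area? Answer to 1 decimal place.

41.4 kg

Product per 1000 ft² = 1.4 / 45% = 3.11111 kg.
Total product = 3.11111 × 13300 / 1000 = 41.3778 kg.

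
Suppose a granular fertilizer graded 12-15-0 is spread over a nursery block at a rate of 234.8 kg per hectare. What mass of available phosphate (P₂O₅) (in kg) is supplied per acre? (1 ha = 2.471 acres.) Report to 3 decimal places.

P₂O₅ per hectare = 234.8 × 15% = 35.22 kg.
Convert to per acre: 35.22 × 0.404694 = 14.2533 kg.

14.253 kg P₂O₅ per acre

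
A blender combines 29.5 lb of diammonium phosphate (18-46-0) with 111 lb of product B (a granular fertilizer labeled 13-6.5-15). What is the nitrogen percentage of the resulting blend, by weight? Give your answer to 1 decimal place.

Total mass = 29.5 + 111 = 140.5 lb.
N mass = 18%×29.5 + 13%×111 = 19.74 lb.
% N = 19.74 / 140.5 = 14.0498%.

14.0% N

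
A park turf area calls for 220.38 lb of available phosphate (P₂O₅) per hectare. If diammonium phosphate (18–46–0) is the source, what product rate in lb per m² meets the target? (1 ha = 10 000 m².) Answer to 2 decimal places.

0.05 lb of product per sq m

Product per hectare = 220.38 / 46% = 479.087 lb.
Convert to per m²: 479.087 × 0.0001 = 0.0479087 lb.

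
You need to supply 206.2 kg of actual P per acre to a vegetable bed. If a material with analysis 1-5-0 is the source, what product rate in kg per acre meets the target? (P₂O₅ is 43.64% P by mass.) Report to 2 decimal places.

9450.05 kg of product per acre

As P₂O₅: 206.2 / 0.4364 = 472.502 kg per acre.
Product per acre = 472.502 / 5% = 9450.046 kg.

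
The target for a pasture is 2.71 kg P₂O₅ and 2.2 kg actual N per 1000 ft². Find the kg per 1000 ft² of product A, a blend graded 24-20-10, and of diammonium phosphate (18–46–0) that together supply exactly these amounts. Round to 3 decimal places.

7.046 kg product A, 2.828 kg diammonium phosphate

Per-1000 ft² balance (a = product A, b = diammonium phosphate):
P₂O₅: 0.2·a + 0.46·b = 2.71
N: 0.24·a + 0.18·b = 2.2
From row1: a = (2.71 − 0.46·b) / 0.2.
Into row2: 0.24·(2.71 − 0.46·b)/0.2 + 0.18·b = 2.2 → b = 2.82796, a = 7.0457.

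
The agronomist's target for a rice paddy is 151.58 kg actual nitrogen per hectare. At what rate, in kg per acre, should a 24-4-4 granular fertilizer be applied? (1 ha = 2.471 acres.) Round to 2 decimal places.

255.60 kg of product per acre

Product per hectare = 151.58 / 24% = 631.583 kg.
Convert to per acre: 631.583 × 0.404694 = 255.598 kg.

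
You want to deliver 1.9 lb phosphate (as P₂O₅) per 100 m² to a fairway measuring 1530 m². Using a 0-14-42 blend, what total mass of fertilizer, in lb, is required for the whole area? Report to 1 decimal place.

Product per 100 m² = 1.9 / 14% = 13.5714 lb.
Total product = 13.5714 × 1530 / 100 = 207.643 lb.

207.6 lb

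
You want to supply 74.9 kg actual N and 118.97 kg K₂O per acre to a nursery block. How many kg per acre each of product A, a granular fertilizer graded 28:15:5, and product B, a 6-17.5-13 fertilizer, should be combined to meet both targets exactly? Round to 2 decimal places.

77.81 kg product A, 885.23 kg product B

Let a = kg of product A, b = kg of product B (per acre).
N: 0.28·a + 0.06·b = 74.9
K₂O: 0.05·a + 0.13·b = 118.97
From row1: a = (74.9 − 0.06·b) / 0.28.
Into row2: 0.05·(74.9 − 0.06·b)/0.28 + 0.13·b = 118.97 → b = 885.228, a = 77.8084.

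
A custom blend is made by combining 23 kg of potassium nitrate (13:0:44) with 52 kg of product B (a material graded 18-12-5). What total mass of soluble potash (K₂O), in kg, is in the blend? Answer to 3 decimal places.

12.720 kg K₂O

K₂O mass = 44%×23 + 5%×52 = 12.72 kg.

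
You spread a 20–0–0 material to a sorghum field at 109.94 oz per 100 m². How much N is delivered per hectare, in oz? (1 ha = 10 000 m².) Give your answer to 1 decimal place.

nitrogen per 100 m² = 109.94 × 20% = 21.988 oz.
Convert to per hectare: 21.988 × 100 = 2198.8 oz.

2198.8 oz N per hectare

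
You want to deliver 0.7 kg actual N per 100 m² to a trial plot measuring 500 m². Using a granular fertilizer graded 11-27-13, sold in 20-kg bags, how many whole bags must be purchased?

Product per 100 m² = 0.7 / 11% = 6.36364 kg.
Total product = 6.36364 × 500 / 100 = 31.8182 kg.
Bags = ⌈31.8182 / 20⌉ = 2.

2 bags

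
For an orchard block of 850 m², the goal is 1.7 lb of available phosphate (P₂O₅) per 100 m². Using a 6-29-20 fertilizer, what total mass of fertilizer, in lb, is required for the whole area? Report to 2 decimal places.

Product per 100 m² = 1.7 / 29% = 5.86207 lb.
Total product = 5.86207 × 850 / 100 = 49.8276 lb.

49.83 lb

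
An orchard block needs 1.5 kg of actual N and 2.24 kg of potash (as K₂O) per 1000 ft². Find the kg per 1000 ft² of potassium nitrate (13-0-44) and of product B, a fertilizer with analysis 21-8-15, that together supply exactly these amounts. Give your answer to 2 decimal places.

3.37 kg potassium nitrate, 5.06 kg product B

With a, b = kg per 1000 ft² of potassium nitrate and product B:
N: 0.13·a + 0.21·b = 1.5
K₂O: 0.44·a + 0.15·b = 2.24
Solving simultaneously: a = 3.36626, b = 5.05898.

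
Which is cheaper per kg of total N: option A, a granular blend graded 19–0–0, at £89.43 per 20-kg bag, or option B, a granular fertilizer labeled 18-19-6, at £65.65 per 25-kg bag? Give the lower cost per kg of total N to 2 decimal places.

£14.59 per kg N (option B)

option A: N per bag = 20 × 19% = 3.8 kg; cost = 89.43 / 3.8 = £23.5342/kg N.
option B: N per bag = 25 × 18% = 4.5 kg; cost = 65.65 / 4.5 = £14.5889/kg N.
option B is cheaper.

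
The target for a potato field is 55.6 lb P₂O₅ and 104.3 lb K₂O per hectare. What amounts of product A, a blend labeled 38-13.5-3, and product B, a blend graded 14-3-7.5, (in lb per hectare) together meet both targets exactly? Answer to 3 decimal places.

112.846 lb product A, 1345.528 lb product B

Let a = lb of product A, b = lb of product B (per hectare).
P₂O₅: 0.135·a + 0.03·b = 55.6
K₂O: 0.03·a + 0.075·b = 104.3
From row1: a = (55.6 − 0.03·b) / 0.135.
Into row2: 0.03·(55.6 − 0.03·b)/0.135 + 0.075·b = 104.3 → b = 1345.52846, a = 112.8455.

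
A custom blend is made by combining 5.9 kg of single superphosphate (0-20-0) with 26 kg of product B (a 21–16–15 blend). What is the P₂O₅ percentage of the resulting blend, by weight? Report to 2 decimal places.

Total mass = 5.9 + 26 = 31.9 kg.
P₂O₅ mass = 20%×5.9 + 16%×26 = 5.34 kg.
% P₂O₅ = 5.34 / 31.9 = 16.7398%.

16.74% P₂O₅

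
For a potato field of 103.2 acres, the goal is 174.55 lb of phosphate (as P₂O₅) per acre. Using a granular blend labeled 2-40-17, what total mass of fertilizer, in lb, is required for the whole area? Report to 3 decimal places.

45033.900 lb

Product per acre = 174.55 / 40% = 436.375 lb.
Total product = 436.375 × 103.2 = 45033.9 lb.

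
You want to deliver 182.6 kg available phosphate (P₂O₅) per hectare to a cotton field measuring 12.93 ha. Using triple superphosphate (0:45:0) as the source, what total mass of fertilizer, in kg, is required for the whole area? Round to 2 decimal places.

Product per hectare = 182.6 / 45% = 405.778 kg.
Total product = 405.778 × 12.93 = 5246.707 kg.

5246.71 kg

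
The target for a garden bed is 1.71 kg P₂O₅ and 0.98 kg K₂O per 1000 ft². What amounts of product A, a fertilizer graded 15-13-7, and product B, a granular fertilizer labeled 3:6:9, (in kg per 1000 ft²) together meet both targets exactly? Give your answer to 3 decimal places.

12.680 kg product A, 1.027 kg product B

Per-1000 ft² balance (a = product A, b = product B):
P₂O₅: 0.13·a + 0.06·b = 1.71
K₂O: 0.07·a + 0.09·b = 0.98
From row1: a = (1.71 − 0.06·b) / 0.13.
Into row2: 0.07·(1.71 − 0.06·b)/0.13 + 0.09·b = 0.98 → b = 1.02667, a = 12.68.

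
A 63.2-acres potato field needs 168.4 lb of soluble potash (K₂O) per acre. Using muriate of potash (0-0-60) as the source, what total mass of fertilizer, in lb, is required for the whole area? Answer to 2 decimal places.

Product per acre = 168.4 / 60% = 280.667 lb.
Total product = 280.667 × 63.2 = 17738.133 lb.

17738.13 lb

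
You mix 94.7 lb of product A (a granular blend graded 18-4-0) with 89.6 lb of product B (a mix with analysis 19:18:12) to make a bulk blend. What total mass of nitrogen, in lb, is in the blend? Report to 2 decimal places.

N mass = 18%×94.7 + 19%×89.6 = 34.07 lb.

34.07 lb N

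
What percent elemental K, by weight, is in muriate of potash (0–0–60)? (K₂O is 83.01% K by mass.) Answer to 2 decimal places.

%K = 60 × 0.8301 = 49.806%.

49.81% K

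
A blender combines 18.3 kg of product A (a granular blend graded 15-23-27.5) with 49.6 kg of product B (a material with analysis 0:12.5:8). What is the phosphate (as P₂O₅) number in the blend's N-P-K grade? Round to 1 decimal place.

Total mass = 18.3 + 49.6 = 67.9 kg.
P₂O₅ mass = 23%×18.3 + 12.5%×49.6 = 10.409 kg.
% P₂O₅ = 10.409 / 67.9 = 15.3299%.

15.3% P₂O₅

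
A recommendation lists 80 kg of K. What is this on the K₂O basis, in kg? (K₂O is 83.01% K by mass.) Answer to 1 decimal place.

K₂O = 80 / 0.8301 = 96.3739 kg.

96.4 kg K₂O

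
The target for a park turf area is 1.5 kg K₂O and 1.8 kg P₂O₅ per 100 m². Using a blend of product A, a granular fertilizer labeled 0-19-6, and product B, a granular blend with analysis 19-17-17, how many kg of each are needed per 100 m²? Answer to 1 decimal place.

Let a = kg of product A, b = kg of product B (per 100 m²).
K₂O: 0.06·a + 0.17·b = 1.5
P₂O₅: 0.19·a + 0.17·b = 1.8
Eliminate b: (row1) − 0.17/0.17·(row2) → -0.13·a = -0.3, so a = 2.30769.
Then b = (1.8 − 0.19·2.30769) / 0.17 = 8.00905.

2.3 kg product A, 8.0 kg product B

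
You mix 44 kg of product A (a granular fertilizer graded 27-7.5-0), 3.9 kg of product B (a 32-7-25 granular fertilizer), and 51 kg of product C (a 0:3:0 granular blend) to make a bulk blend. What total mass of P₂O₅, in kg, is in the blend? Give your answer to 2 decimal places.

P₂O₅ mass = 7.5%×44 + 7%×3.9 + 3%×51 = 5.103 kg.

5.10 kg P₂O₅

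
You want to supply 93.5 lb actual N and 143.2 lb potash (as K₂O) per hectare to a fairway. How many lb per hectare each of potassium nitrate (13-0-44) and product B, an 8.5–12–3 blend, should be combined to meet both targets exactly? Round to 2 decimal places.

279.61 lb potassium nitrate, 672.36 lb product B

With a, b = lb per hectare of potassium nitrate and product B:
N: 0.13·a + 0.085·b = 93.5
K₂O: 0.44·a + 0.03·b = 143.2
From row1: a = (93.5 − 0.085·b) / 0.13.
Into row2: 0.44·(93.5 − 0.085·b)/0.13 + 0.03·b = 143.2 → b = 672.358, a = 279.612.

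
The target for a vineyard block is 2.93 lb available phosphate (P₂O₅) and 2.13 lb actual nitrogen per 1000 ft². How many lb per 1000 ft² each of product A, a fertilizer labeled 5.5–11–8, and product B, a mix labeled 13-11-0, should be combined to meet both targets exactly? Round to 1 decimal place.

With a, b = lb per 1000 ft² of product A and product B:
P₂O₅: 0.11·a + 0.11·b = 2.93
N: 0.055·a + 0.13·b = 2.13
Eliminate a: (row1) − 0.11/0.055·(row2) → -0.15·b = -1.33, so b = 8.86667.
Back-substitute: a = (2.93 − 0.11·8.86667) / 0.11 = 17.7697.

17.8 lb product A, 8.9 lb product B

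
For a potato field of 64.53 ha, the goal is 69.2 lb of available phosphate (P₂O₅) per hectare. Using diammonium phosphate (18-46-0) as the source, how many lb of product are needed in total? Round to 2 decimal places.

Product per hectare = 69.2 / 46% = 150.435 lb.
Total product = 150.435 × 64.53 = 9707.557 lb.

9707.56 lb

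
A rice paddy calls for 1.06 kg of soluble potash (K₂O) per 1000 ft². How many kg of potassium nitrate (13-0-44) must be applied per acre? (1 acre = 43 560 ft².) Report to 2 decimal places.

104.94 kg of product per acre

Product per 1000 ft² = 1.06 / 44% = 2.40909 kg.
Convert to per acre: 2.40909 × 43.56 = 104.94 kg.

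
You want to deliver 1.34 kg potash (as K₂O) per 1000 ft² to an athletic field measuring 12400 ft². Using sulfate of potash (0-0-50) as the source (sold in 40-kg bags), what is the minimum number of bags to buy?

Product per 1000 ft² = 1.34 / 50% = 2.68 kg.
Total product = 2.68 × 12400 / 1000 = 33.232 kg.
Bags = ⌈33.232 / 40⌉ = 1.

1 bags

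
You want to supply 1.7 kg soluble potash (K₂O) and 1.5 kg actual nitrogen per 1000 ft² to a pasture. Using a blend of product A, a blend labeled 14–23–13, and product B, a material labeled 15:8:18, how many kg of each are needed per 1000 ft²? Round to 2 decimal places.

With a, b = kg per 1000 ft² of product A and product B:
K₂O: 0.13·a + 0.18·b = 1.7
N: 0.14·a + 0.15·b = 1.5
Eliminate b: (row1) − 0.18/0.15·(row2) → -0.038·a = -0.1, so a = 2.63158.
Then b = (1.5 − 0.14·2.63158) / 0.15 = 7.54386.

2.63 kg product A, 7.54 kg product B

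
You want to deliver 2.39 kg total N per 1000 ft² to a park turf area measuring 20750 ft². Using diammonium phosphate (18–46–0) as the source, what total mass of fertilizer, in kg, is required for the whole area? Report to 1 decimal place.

Product per 1000 ft² = 2.39 / 18% = 13.2778 kg.
Total product = 13.2778 × 20750 / 1000 = 275.514 kg.

275.5 kg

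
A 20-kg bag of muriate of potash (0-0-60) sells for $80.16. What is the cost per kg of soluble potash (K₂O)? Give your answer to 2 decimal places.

K₂O in bag = 20 × 60% = 12 kg.
Cost per kg K₂O = $80.16 / 12 = $6.6800.

$6.68 per kg K₂O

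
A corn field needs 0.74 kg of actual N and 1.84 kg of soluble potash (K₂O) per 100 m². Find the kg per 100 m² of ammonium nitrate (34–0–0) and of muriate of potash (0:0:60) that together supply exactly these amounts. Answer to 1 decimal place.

2.2 kg ammonium nitrate, 3.1 kg muriate of potash

Let a = kg of ammonium nitrate, b = kg of muriate of potash (per 100 m²).
N: 0.34·a + 0·b = 0.74
K₂O: 0·a + 0.6·b = 1.84
Solving simultaneously: a = 2.17647, b = 3.06667.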